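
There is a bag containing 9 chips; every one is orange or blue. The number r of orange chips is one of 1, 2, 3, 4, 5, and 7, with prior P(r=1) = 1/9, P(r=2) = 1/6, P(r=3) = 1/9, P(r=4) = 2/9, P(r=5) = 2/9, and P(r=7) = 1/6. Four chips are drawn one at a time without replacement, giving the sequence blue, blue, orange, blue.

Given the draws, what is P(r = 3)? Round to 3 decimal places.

The likelihood of the observed sequence under each hypothesis: P(data | r = 1) = (8/9)(7/8)(1/7)(6/6) = 0.11111; P(data | r = 2) = (7/9)(6/8)(2/7)(5/6) = 0.13889; P(data | r = 3) = (6/9)(5/8)(3/7)(4/6) = 0.11905; P(data | r = 4) = (5/9)(4/8)(4/7)(3/6) = 0.079365; P(data | r = 5) = (4/9)(3/8)(5/7)(2/6) = 0.039683; P(data | r = 7) = (2/9)(1/8)(7/7)(0/6) = 0.
The prior-weighted likelihoods are 1/9 · 0.11111 = 0.012346, 1/6 · 0.13889 = 0.023148, 1/9 · 0.11905 = 0.013228, 2/9 · 0.079365 = 0.017637, 2/9 · 0.039683 = 0.0088183, 1/6 · 0 = 0; these sum to 0.075176.
Hence P(r = 3 | data) = (0.013228) / (0.075176) = 0.17595.

0.176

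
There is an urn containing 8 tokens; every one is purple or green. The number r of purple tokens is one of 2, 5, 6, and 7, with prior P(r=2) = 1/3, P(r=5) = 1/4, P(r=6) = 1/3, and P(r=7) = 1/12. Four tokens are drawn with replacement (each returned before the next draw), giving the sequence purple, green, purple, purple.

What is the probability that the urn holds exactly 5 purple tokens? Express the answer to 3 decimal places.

Compute the likelihood of the observed sequence for each case: P(data | r = 2) = (2/8)(6/8)(2/8)(2/8) = 0.011719; P(data | r = 5) = (5/8)(3/8)(5/8)(5/8) = 0.091553; P(data | r = 6) = (6/8)(2/8)(6/8)(6/8) = 0.10547; P(data | r = 7) = (7/8)(1/8)(7/8)(7/8) = 0.08374.
Multiplying each by its prior: 1/3 · 0.011719 = 0.0039062, 1/4 · 0.091553 = 0.022888, 1/3 · 0.10547 = 0.035156, 1/12 · 0.08374 = 0.0069784; with total 0.068929.
So P(r = 5 | data) = (0.022888) / (0.068929) = 0.33205.

0.332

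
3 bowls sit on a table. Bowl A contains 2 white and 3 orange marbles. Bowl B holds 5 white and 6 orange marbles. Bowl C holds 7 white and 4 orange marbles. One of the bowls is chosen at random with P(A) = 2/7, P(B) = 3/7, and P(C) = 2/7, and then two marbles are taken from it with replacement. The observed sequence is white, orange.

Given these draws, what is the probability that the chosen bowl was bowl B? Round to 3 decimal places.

Under each hypothesis, the probability of the observed sequence is: P(data | bowl A) = (2/5)(3/5) = 0.24; P(data | bowl B) = (5/11)(6/11) = 0.24793; P(data | bowl C) = (7/11)(4/11) = 0.2314.
Multiplying each by its prior: 2/7 · 0.24 = 0.068571, 3/7 · 0.24793 = 0.10626, 2/7 · 0.2314 = 0.066116; these sum to 0.24094.
By Bayes' rule, P(bowl B | data) = (0.10626) / (0.24094) = 0.441.

0.441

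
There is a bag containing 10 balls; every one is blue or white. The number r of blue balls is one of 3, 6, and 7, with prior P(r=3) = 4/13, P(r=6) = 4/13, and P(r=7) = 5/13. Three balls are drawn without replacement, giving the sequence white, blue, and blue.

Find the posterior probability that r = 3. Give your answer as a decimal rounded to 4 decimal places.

The likelihood of the observed sequence under each hypothesis: P(data | r = 3) = (7/10)(3/9)(2/8) = 7/120; P(data | r = 6) = (4/10)(6/9)(5/8) = 1/6; P(data | r = 7) = (3/10)(7/9)(6/8) = 7/40.
Weighting by the prior gives 4/13 · 7/120 = 7/390, 4/13 · 1/6 = 2/39, 5/13 · 7/40 = 7/104; with total 71/520.
By Bayes' rule, P(r = 3 | data) = (7/390) / (71/520) = 28/213.

0.1315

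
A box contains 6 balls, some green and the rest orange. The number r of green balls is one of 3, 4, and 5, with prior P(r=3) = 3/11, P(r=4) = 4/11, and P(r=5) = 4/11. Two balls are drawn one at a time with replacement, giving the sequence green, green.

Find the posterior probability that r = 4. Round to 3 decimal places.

0.335

The likelihood of the observed sequence under each hypothesis: P(data | r = 3) = (3/6)(3/6) = 1/4; P(data | r = 4) = (4/6)(4/6) = 4/9; P(data | r = 5) = (5/6)(5/6) = 25/36.
Weighting by the prior gives 3/11 · 1/4 = 3/44, 4/11 · 4/9 = 16/99, 4/11 · 25/36 = 25/99; with total 191/396.
Hence P(r = 4 | data) = (16/99) / (191/396) = 64/191.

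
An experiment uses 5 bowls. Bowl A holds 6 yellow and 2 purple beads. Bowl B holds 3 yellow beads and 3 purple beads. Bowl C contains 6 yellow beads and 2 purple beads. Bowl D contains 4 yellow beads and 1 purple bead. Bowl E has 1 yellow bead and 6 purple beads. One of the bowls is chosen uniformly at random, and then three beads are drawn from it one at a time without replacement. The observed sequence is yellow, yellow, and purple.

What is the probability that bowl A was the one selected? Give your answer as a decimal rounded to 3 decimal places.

For each hypothesis, P(data | H) works out to: P(data | bowl A) = (6/8)(5/7)(2/6) = 5/28; P(data | bowl B) = (3/6)(2/5)(3/4) = 3/20; P(data | bowl C) = (6/8)(5/7)(2/6) = 5/28; P(data | bowl D) = (4/5)(3/4)(1/3) = 1/5; P(data | bowl E) = (1/7)(0/6) = 0.
The prior-weighted likelihoods are 1/5 · 5/28 = 1/28, 1/5 · 3/20 = 3/100, 1/5 · 5/28 = 1/28, 1/5 · 1/5 = 1/25, 1/5 · 0 = 0; these sum to 99/700.
Therefore the posterior P(bowl A | data) = (1/28) / (99/700) = 25/99.

0.253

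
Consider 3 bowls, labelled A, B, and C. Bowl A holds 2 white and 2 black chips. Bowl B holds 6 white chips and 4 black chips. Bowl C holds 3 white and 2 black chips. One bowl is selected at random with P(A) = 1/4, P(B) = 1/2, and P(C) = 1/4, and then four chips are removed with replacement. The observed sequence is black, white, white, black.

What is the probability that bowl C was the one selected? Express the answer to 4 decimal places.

Under each hypothesis, the probability of the observed sequence is: P(data | bowl A) = (2/4)(2/4)(2/4)(2/4) = 0.0625; P(data | bowl B) = (4/10)(6/10)(6/10)(4/10) = 0.0576; P(data | bowl C) = (2/5)(3/5)(3/5)(2/5) = 0.0576.
The prior-weighted likelihoods are 1/4 · 0.0625 = 0.015625, 1/2 · 0.0576 = 0.0288, 1/4 · 0.0576 = 0.0144; summing to 0.058825.
Hence P(bowl C | data) = (0.0144) / (0.058825) = 0.24479.

0.2448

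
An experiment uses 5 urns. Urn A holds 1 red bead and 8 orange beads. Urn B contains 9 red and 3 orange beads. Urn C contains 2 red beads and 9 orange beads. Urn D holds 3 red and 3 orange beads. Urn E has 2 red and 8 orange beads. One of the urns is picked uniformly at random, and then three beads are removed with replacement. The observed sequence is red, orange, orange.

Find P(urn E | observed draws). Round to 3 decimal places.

Under each hypothesis, the probability of the observed sequence is: P(data | urn A) = (1/9)(8/9)(8/9) = 0.087791; P(data | urn B) = (9/12)(3/12)(3/12) = 0.046875; P(data | urn C) = (2/11)(9/11)(9/11) = 0.12171; P(data | urn D) = (3/6)(3/6)(3/6) = 0.125; P(data | urn E) = (2/10)(8/10)(8/10) = 0.128.
Multiplying each by its prior: 1/5 · 0.087791 = 0.017558, 1/5 · 0.046875 = 0.009375, 1/5 · 0.12171 = 0.024343, 1/5 · 0.125 = 0.025, 1/5 · 0.128 = 0.0256; with total 0.10188.
So P(urn E | data) = (0.0256) / (0.10188) = 0.25129.

0.251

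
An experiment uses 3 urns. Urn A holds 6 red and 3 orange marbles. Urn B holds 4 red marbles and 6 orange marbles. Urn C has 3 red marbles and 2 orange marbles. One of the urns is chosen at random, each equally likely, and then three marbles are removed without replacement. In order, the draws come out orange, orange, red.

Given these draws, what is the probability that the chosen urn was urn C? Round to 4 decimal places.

0.2958

Compute the likelihood of the observed sequence for each case: P(data | urn A) = (3/9)(2/8)(6/7) = 1/14; P(data | urn B) = (6/10)(5/9)(4/8) = 1/6; P(data | urn C) = (2/5)(1/4)(3/3) = 1/10.
Weighting by the prior gives 1/3 · 1/14 = 1/42, 1/3 · 1/6 = 1/18, 1/3 · 1/10 = 1/30; summing to 71/630.
Therefore the posterior P(urn C | data) = (1/30) / (71/630) = 21/71.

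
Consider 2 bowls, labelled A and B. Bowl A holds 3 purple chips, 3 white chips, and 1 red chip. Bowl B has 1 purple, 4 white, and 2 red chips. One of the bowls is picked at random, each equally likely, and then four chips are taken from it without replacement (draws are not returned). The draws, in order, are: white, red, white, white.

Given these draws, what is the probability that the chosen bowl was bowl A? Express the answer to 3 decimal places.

0.111

Compute the likelihood of the observed sequence for each case: P(data | bowl A) = (3/7)(1/6)(2/5)(1/4) = 1/140; P(data | bowl B) = (4/7)(2/6)(3/5)(2/4) = 2/35.
Multiplying each by its prior: 1/2 · 1/140 = 1/280, 1/2 · 2/35 = 1/35; with total 9/280.
Hence P(bowl A | data) = (1/280) / (9/280) = 1/9.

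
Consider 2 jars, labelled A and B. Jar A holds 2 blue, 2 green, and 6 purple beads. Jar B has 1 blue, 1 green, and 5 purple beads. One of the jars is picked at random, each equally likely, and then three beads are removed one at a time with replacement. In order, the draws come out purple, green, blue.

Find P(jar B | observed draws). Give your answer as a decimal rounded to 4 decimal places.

0.3779

For each hypothesis, P(data | H) works out to: P(data | jar A) = (6/10)(2/10)(2/10) = 0.024; P(data | jar B) = (5/7)(1/7)(1/7) = 0.014577.
The prior-weighted likelihoods are 1/2 · 0.024 = 0.012, 1/2 · 0.014577 = 0.0072886; with total 0.019289.
So P(jar B | data) = (0.0072886) / (0.019289) = 0.37787.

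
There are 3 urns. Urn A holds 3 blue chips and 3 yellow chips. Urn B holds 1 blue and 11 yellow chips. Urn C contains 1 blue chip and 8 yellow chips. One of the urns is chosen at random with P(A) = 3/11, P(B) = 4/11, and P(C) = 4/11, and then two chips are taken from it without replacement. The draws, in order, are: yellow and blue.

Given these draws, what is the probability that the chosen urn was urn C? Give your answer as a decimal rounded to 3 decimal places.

0.265

The likelihood of the observed sequence under each hypothesis: P(data | urn A) = (3/6)(3/5) = 3/10; P(data | urn B) = (11/12)(1/11) = 1/12; P(data | urn C) = (8/9)(1/8) = 1/9.
The prior-weighted likelihoods are 3/11 · 3/10 = 9/110, 4/11 · 1/12 = 1/33, 4/11 · 1/9 = 4/99; summing to 151/990.
Therefore the posterior P(urn C | data) = (4/99) / (151/990) = 40/151.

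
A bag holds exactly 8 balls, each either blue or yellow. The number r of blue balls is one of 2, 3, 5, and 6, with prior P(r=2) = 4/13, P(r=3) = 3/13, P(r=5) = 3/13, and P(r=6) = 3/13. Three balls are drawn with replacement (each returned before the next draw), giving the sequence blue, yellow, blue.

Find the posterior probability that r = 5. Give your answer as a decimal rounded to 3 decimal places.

Under each hypothesis, the probability of the observed sequence is: P(data | r = 2) = (2/8)(6/8)(2/8) = 0.046875; P(data | r = 3) = (3/8)(5/8)(3/8) = 0.087891; P(data | r = 5) = (5/8)(3/8)(5/8) = 0.14648; P(data | r = 6) = (6/8)(2/8)(6/8) = 0.14062.
The prior-weighted likelihoods are 4/13 · 0.046875 = 0.014423, 3/13 · 0.087891 = 0.020282, 3/13 · 0.14648 = 0.033804, 3/13 · 0.14062 = 0.032452; with total 0.10096.
So P(r = 5 | data) = (0.033804) / (0.10096) = 0.33482.

0.335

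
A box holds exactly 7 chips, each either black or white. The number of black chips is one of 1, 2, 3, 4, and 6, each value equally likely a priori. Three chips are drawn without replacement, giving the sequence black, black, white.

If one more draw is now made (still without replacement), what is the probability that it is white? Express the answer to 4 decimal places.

0.4600

Under each hypothesis, the probability of the observed sequence is: P(data | r = 1) = (1/7)(0/6) = 0; P(data | r = 2) = (2/7)(1/6)(5/5) = 1/21; P(data | r = 3) = (3/7)(2/6)(4/5) = 4/35; P(data | r = 4) = (4/7)(3/6)(3/5) = 6/35; P(data | r = 6) = (6/7)(5/6)(1/5) = 1/7.
The prior-weighted likelihoods are 1/5 · 0 = 0, 1/5 · 1/21 = 1/105, 1/5 · 4/35 = 4/175, 1/5 · 6/35 = 6/175, 1/5 · 1/7 = 1/35; summing to 2/21.
Normalising, the posterior is P(r = 1 | data) = 0, P(r = 2 | data) = 1/10, P(r = 3 | data) = 6/25, P(r = 4 | data) = 9/25, P(r = 6 | data) = 3/10.
Averaging over the posterior, P(white next | data) = (1)(1/10) + (3/4)(6/25) + (1/2)(9/25) + (0)(3/10) = 23/50.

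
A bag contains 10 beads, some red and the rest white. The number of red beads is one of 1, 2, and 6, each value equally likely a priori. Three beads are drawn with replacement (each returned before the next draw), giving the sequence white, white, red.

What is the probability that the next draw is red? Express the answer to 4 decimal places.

0.2993

Under each hypothesis, the probability of the observed sequence is: P(data | r = 1) = (9/10)(9/10)(1/10) = 81/1000; P(data | r = 2) = (8/10)(8/10)(2/10) = 16/125; P(data | r = 6) = (4/10)(4/10)(6/10) = 12/125.
Multiplying each by its prior: 1/3 · 81/1000 = 27/1000, 1/3 · 16/125 = 16/375, 1/3 · 12/125 = 4/125; summing to 61/600.
Normalising, the posterior is P(r = 1 | data) = 0.26557, P(r = 2 | data) = 0.41967, P(r = 6 | data) = 0.31475.
So P(red next | data) = Σ P(red next | H) P(H | data) = (1/10)(0.26557) + (1/5)(0.41967) + (3/5)(0.31475) = 0.29934.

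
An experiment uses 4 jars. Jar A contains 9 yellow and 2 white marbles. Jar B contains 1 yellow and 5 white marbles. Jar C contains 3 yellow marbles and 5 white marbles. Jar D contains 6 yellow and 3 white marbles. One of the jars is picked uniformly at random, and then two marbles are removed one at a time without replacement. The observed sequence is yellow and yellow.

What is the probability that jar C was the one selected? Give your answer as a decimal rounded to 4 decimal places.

For each hypothesis, P(data | H) works out to: P(data | jar A) = (9/11)(8/10) = 0.65455; P(data | jar B) = (1/6)(0/5) = 0; P(data | jar C) = (3/8)(2/7) = 0.10714; P(data | jar D) = (6/9)(5/8) = 0.41667.
The prior-weighted likelihoods are 1/4 · 0.65455 = 0.16364, 1/4 · 0 = 0, 1/4 · 0.10714 = 0.026786, 1/4 · 0.41667 = 0.10417; these sum to 0.29459.
Hence P(jar C | data) = (0.026786) / (0.29459) = 0.090926.

0.0909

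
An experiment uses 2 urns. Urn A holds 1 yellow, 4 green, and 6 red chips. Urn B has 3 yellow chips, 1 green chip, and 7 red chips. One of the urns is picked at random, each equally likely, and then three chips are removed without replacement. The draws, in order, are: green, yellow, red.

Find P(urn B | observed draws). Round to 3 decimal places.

0.467

Compute the likelihood of the observed sequence for each case: P(data | urn A) = (4/11)(1/10)(6/9) = 4/165; P(data | urn B) = (1/11)(3/10)(7/9) = 7/330.
Multiplying each by its prior: 1/2 · 4/165 = 2/165, 1/2 · 7/330 = 7/660; summing to 1/44.
Therefore the posterior P(urn B | data) = (7/660) / (1/44) = 7/15.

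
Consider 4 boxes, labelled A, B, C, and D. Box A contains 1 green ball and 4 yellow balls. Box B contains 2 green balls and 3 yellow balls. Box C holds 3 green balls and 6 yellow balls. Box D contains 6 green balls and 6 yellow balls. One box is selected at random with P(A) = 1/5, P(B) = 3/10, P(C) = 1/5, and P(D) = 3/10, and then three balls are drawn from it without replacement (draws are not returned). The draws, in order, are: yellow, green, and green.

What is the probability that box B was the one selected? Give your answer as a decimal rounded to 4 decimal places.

Compute the likelihood of the observed sequence for each case: P(data | box A) = (4/5)(1/4)(0/3) = 0; P(data | box B) = (3/5)(2/4)(1/3) = 0.1; P(data | box C) = (6/9)(3/8)(2/7) = 0.071429; P(data | box D) = (6/12)(6/11)(5/10) = 0.13636.
Multiplying each by its prior: 1/5 · 0 = 0, 3/10 · 0.1 = 0.03, 1/5 · 0.071429 = 0.014286, 3/10 · 0.13636 = 0.040909; summing to 0.085195.
So P(box B | data) = (0.03) / (0.085195) = 0.35213.

0.3521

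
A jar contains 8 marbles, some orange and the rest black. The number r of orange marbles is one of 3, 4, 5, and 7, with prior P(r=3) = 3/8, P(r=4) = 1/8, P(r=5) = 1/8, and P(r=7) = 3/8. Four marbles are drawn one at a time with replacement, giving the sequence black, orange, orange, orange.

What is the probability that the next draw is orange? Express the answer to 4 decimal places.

For each hypothesis, P(data | H) works out to: P(data | r = 3) = (5/8)(3/8)(3/8)(3/8) = 0.032959; P(data | r = 4) = (4/8)(4/8)(4/8)(4/8) = 0.0625; P(data | r = 5) = (3/8)(5/8)(5/8)(5/8) = 0.091553; P(data | r = 7) = (1/8)(7/8)(7/8)(7/8) = 0.08374.
Weighting by the prior gives 3/8 · 0.032959 = 0.01236, 1/8 · 0.0625 = 0.0078125, 1/8 · 0.091553 = 0.011444, 3/8 · 0.08374 = 0.031403; with total 0.063019.
Dividing through by the total gives posterior P(r = 3 | data) = 0.19613, P(r = 4 | data) = 0.12397, P(r = 5 | data) = 0.1816, P(r = 7 | data) = 0.49831.
Averaging over the posterior, P(orange next | data) = (3/8)(0.19613) + (1/2)(0.12397) + (5/8)(0.1816) + (7/8)(0.49831) = 0.68505.

0.6850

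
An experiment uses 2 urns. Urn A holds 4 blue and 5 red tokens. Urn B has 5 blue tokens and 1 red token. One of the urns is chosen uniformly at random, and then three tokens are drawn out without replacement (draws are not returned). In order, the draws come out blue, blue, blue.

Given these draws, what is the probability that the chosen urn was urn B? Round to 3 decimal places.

Compute the likelihood of the observed sequence for each case: P(data | urn A) = (4/9)(3/8)(2/7) = 1/21; P(data | urn B) = (5/6)(4/5)(3/4) = 1/2.
Weighting by the prior gives 1/2 · 1/21 = 1/42, 1/2 · 1/2 = 1/4; summing to 23/84.
By Bayes' rule, P(urn B | data) = (1/4) / (23/84) = 21/23.

0.913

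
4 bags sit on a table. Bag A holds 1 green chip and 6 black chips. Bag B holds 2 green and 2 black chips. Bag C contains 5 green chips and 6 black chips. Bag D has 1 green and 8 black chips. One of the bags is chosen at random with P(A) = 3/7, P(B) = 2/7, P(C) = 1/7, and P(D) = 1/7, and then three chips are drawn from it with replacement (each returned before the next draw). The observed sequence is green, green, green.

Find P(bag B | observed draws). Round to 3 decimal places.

0.706

For each hypothesis, P(data | H) works out to: P(data | bag A) = (1/7)(1/7)(1/7) = 0.0029155; P(data | bag B) = (2/4)(2/4)(2/4) = 0.125; P(data | bag C) = (5/11)(5/11)(5/11) = 0.093914; P(data | bag D) = (1/9)(1/9)(1/9) = 0.0013717.
Multiplying each by its prior: 3/7 · 0.0029155 = 0.0012495, 2/7 · 0.125 = 0.035714, 1/7 · 0.093914 = 0.013416, 1/7 · 0.0013717 = 0.00019596; with total 0.050576.
So P(bag B | data) = (0.035714) / (0.050576) = 0.70615.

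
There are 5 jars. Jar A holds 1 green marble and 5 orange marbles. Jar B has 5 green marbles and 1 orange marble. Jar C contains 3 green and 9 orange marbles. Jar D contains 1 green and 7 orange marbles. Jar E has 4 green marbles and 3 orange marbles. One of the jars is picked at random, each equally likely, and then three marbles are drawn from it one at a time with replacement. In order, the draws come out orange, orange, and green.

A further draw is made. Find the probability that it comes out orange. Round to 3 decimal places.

0.697

Compute the likelihood of the observed sequence for each case: P(data | jar A) = (5/6)(5/6)(1/6) = 0.11574; P(data | jar B) = (1/6)(1/6)(5/6) = 0.023148; P(data | jar C) = (9/12)(9/12)(3/12) = 0.14062; P(data | jar D) = (7/8)(7/8)(1/8) = 0.095703; P(data | jar E) = (3/7)(3/7)(4/7) = 0.10496.
Multiplying each by its prior: 1/5 · 0.11574 = 0.023148, 1/5 · 0.023148 = 0.0046296, 1/5 · 0.14062 = 0.028125, 1/5 · 0.095703 = 0.019141, 1/5 · 0.10496 = 0.020991; with total 0.096035.
Normalising, the posterior is P(jar A | data) = 0.24104, P(jar B | data) = 0.048208, P(jar C | data) = 0.29286, P(jar D | data) = 0.19931, P(jar E | data) = 0.21858.
So P(orange next | data) = Σ P(orange next | H) P(H | data) = (5/6)(0.24104) + (1/6)(0.048208) + (3/4)(0.29286) + (7/8)(0.19931) + (3/7)(0.21858) = 0.69662.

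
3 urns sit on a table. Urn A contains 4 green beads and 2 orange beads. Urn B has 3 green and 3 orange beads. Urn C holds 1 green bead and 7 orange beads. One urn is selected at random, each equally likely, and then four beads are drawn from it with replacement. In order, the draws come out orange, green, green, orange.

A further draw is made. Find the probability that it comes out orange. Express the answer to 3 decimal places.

0.470

Under each hypothesis, the probability of the observed sequence is: P(data | urn A) = (2/6)(4/6)(4/6)(2/6) = 0.049383; P(data | urn B) = (3/6)(3/6)(3/6)(3/6) = 0.0625; P(data | urn C) = (7/8)(1/8)(1/8)(7/8) = 0.011963.
Multiplying each by its prior: 1/3 · 0.049383 = 0.016461, 1/3 · 0.0625 = 0.020833, 1/3 · 0.011963 = 0.0039876; with total 0.041282.
Normalising, the posterior is P(urn A | data) = 0.39874, P(urn B | data) = 0.50466, P(urn C | data) = 0.096595.
The predictive probability is P(orange next | data) = (1/3)(0.39874) + (1/2)(0.50466) + (7/8)(0.096595) = 0.46977.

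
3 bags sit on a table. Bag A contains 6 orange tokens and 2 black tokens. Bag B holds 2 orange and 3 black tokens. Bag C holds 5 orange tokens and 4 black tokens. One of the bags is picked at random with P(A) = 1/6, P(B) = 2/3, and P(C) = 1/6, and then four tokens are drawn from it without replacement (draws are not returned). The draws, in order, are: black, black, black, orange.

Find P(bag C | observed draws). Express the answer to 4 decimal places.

For each hypothesis, P(data | H) works out to: P(data | bag A) = (2/8)(1/7)(0/6) = 0; P(data | bag B) = (3/5)(2/4)(1/3)(2/2) = 0.1; P(data | bag C) = (4/9)(3/8)(2/7)(5/6) = 0.039683.
Weighting by the prior gives 1/6 · 0 = 0, 2/3 · 0.1 = 0.066667, 1/6 · 0.039683 = 0.0066138; summing to 0.07328.
So P(bag C | data) = (0.0066138) / (0.07328) = 0.090253.

0.0903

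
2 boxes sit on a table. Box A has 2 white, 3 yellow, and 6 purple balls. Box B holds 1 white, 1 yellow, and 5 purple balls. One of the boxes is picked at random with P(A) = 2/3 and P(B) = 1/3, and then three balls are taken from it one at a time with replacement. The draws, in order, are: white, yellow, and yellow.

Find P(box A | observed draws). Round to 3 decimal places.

The likelihood of the observed sequence under each hypothesis: P(data | box A) = (2/11)(3/11)(3/11) = 0.013524; P(data | box B) = (1/7)(1/7)(1/7) = 0.0029155.
Weighting by the prior gives 2/3 · 0.013524 = 0.0090158, 1/3 · 0.0029155 = 0.00097182; summing to 0.0099876.
So P(box A | data) = (0.0090158) / (0.0099876) = 0.9027.

0.903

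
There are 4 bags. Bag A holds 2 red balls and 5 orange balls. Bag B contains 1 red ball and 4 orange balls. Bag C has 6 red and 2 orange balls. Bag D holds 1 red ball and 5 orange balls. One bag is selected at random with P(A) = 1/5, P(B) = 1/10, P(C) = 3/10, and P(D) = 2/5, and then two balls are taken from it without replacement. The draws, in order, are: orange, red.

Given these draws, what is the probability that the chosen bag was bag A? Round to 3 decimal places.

0.240

For each hypothesis, P(data | H) works out to: P(data | bag A) = (5/7)(2/6) = 5/21; P(data | bag B) = (4/5)(1/4) = 1/5; P(data | bag C) = (2/8)(6/7) = 3/14; P(data | bag D) = (5/6)(1/5) = 1/6.
The prior-weighted likelihoods are 1/5 · 5/21 = 1/21, 1/10 · 1/5 = 1/50, 3/10 · 3/14 = 9/140, 2/5 · 1/6 = 1/15; with total 139/700.
So P(bag A | data) = (1/21) / (139/700) = 100/417.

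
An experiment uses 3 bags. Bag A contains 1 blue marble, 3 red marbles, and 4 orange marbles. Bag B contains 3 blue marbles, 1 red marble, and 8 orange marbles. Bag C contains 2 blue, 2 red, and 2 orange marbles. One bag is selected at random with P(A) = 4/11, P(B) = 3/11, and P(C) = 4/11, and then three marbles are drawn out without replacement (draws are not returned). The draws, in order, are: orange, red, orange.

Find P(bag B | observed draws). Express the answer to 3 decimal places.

0.185

Compute the likelihood of the observed sequence for each case: P(data | bag A) = (4/8)(3/7)(3/6) = 0.10714; P(data | bag B) = (8/12)(1/11)(7/10) = 0.042424; P(data | bag C) = (2/6)(2/5)(1/4) = 0.033333.
The prior-weighted likelihoods are 4/11 · 0.10714 = 0.038961, 3/11 · 0.042424 = 0.01157, 4/11 · 0.033333 = 0.012121; these sum to 0.062652.
Therefore the posterior P(bag B | data) = (0.01157) / (0.062652) = 0.18467.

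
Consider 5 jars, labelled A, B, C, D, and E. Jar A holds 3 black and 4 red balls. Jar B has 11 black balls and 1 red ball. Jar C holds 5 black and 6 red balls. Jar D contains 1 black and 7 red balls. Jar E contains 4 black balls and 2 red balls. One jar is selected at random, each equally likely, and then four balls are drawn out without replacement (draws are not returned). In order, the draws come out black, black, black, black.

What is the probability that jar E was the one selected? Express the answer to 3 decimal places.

Under each hypothesis, the probability of the observed sequence is: P(data | jar A) = (3/7)(2/6)(1/5)(0/4) = 0; P(data | jar B) = (11/12)(10/11)(9/10)(8/9) = 0.66667; P(data | jar C) = (5/11)(4/10)(3/9)(2/8) = 0.015152; P(data | jar D) = (1/8)(0/7) = 0; P(data | jar E) = (4/6)(3/5)(2/4)(1/3) = 0.066667.
Multiplying each by its prior: 1/5 · 0 = 0, 1/5 · 0.66667 = 0.13333, 1/5 · 0.015152 = 0.0030303, 1/5 · 0 = 0, 1/5 · 0.066667 = 0.013333; summing to 0.1497.
So P(jar E | data) = (0.013333) / (0.1497) = 0.089069.

0.089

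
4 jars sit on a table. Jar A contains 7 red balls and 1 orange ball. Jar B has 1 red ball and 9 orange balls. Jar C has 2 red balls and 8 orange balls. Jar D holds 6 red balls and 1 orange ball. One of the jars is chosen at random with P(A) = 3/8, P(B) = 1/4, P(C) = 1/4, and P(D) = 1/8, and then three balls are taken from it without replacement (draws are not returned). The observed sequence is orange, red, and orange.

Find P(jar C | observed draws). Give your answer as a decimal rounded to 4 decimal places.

For each hypothesis, P(data | H) works out to: P(data | jar A) = (1/8)(7/7)(0/6) = 0; P(data | jar B) = (9/10)(1/9)(8/8) = 1/10; P(data | jar C) = (8/10)(2/9)(7/8) = 7/45; P(data | jar D) = (1/7)(6/6)(0/5) = 0.
Multiplying each by its prior: 3/8 · 0 = 0, 1/4 · 1/10 = 1/40, 1/4 · 7/45 = 7/180, 1/8 · 0 = 0; these sum to 23/360.
By Bayes' rule, P(jar C | data) = (7/180) / (23/360) = 14/23.

0.6087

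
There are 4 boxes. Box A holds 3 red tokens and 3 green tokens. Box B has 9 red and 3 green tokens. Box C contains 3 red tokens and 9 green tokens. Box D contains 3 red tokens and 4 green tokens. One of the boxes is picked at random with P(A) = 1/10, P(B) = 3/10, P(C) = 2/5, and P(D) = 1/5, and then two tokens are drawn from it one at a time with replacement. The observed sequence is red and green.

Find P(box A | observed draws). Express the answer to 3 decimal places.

0.122

Compute the likelihood of the observed sequence for each case: P(data | box A) = (3/6)(3/6) = 0.25; P(data | box B) = (9/12)(3/12) = 0.1875; P(data | box C) = (3/12)(9/12) = 0.1875; P(data | box D) = (3/7)(4/7) = 0.2449.
Multiplying each by its prior: 1/10 · 0.25 = 0.025, 3/10 · 0.1875 = 0.05625, 2/5 · 0.1875 = 0.075, 1/5 · 0.2449 = 0.04898; these sum to 0.20523.
Therefore the posterior P(box A | data) = (0.025) / (0.20523) = 0.12181.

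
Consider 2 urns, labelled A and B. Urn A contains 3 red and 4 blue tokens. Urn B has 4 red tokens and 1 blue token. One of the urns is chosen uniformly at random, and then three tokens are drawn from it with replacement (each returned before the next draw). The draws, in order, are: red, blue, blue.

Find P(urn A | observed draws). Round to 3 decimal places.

0.814

Under each hypothesis, the probability of the observed sequence is: P(data | urn A) = (3/7)(4/7)(4/7) = 0.13994; P(data | urn B) = (4/5)(1/5)(1/5) = 0.032.
The prior-weighted likelihoods are 1/2 · 0.13994 = 0.069971, 1/2 · 0.032 = 0.016; summing to 0.085971.
By Bayes' rule, P(urn A | data) = (0.069971) / (0.085971) = 0.81389.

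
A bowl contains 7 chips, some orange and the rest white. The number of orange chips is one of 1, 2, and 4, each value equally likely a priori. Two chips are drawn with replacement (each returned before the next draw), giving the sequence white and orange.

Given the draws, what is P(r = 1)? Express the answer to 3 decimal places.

For each hypothesis, P(data | H) works out to: P(data | r = 1) = (6/7)(1/7) = 6/49; P(data | r = 2) = (5/7)(2/7) = 10/49; P(data | r = 4) = (3/7)(4/7) = 12/49.
Multiplying each by its prior: 1/3 · 6/49 = 2/49, 1/3 · 10/49 = 10/147, 1/3 · 12/49 = 4/49; summing to 4/21.
By Bayes' rule, P(r = 1 | data) = (2/49) / (4/21) = 3/14.

0.214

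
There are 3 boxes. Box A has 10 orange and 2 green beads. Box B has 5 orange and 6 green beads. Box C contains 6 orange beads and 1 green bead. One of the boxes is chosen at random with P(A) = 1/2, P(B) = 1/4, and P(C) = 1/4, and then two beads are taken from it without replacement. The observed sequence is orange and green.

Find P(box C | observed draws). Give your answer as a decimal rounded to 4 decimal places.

0.1988

Compute the likelihood of the observed sequence for each case: P(data | box A) = (10/12)(2/11) = 5/33; P(data | box B) = (5/11)(6/10) = 3/11; P(data | box C) = (6/7)(1/6) = 1/7.
Weighting by the prior gives 1/2 · 5/33 = 5/66, 1/4 · 3/11 = 3/44, 1/4 · 1/7 = 1/28; summing to 83/462.
Hence P(box C | data) = (1/28) / (83/462) = 33/166.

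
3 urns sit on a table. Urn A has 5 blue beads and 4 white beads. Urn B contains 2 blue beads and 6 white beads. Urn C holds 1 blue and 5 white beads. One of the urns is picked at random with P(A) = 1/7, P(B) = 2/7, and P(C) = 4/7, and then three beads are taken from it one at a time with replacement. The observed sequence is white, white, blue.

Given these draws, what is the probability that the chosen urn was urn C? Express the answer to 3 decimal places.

0.542

The likelihood of the observed sequence under each hypothesis: P(data | urn A) = (4/9)(4/9)(5/9) = 0.10974; P(data | urn B) = (6/8)(6/8)(2/8) = 0.14062; P(data | urn C) = (5/6)(5/6)(1/6) = 0.11574.
The prior-weighted likelihoods are 1/7 · 0.10974 = 0.015677, 2/7 · 0.14062 = 0.040179, 4/7 · 0.11574 = 0.066138; these sum to 0.12199.
So P(urn C | data) = (0.066138) / (0.12199) = 0.54214.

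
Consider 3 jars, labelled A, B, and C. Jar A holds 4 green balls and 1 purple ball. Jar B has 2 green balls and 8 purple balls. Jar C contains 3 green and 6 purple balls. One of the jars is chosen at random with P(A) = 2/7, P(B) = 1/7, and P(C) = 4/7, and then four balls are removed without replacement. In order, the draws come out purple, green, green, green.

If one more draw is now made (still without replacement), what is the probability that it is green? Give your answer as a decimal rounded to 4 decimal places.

Compute the likelihood of the observed sequence for each case: P(data | jar A) = (1/5)(4/4)(3/3)(2/2) = 1/5; P(data | jar B) = (8/10)(2/9)(1/8)(0/7) = 0; P(data | jar C) = (6/9)(3/8)(2/7)(1/6) = 1/84.
The prior-weighted likelihoods are 2/7 · 1/5 = 2/35, 1/7 · 0 = 0, 4/7 · 1/84 = 1/147; with total 47/735.
Normalising, the posterior is P(jar A | data) = 42/47, P(jar B | data) = 0, P(jar C | data) = 5/47.
So P(green next | data) = Σ P(green next | H) P(H | data) = (1)(42/47) + (0)(5/47) = 42/47.

0.8936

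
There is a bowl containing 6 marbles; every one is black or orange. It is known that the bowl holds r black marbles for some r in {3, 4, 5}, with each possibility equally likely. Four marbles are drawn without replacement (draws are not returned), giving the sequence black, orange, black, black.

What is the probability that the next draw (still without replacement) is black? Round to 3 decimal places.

For each hypothesis, P(data | H) works out to: P(data | r = 3) = (3/6)(3/5)(2/4)(1/3) = 1/20; P(data | r = 4) = (4/6)(2/5)(3/4)(2/3) = 2/15; P(data | r = 5) = (5/6)(1/5)(4/4)(3/3) = 1/6.
The prior-weighted likelihoods are 1/3 · 1/20 = 1/60, 1/3 · 2/15 = 2/45, 1/3 · 1/6 = 1/18; with total 7/60.
Dividing through by the total gives posterior P(r = 3 | data) = 1/7, P(r = 4 | data) = 8/21, P(r = 5 | data) = 10/21.
So P(black next | data) = Σ P(black next | H) P(H | data) = (0)(1/7) + (1/2)(8/21) + (1)(10/21) = 2/3.

0.667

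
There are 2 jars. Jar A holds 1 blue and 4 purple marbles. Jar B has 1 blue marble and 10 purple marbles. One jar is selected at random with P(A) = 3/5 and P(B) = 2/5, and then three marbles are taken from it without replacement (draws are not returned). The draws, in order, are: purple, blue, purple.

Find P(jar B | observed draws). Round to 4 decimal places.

For each hypothesis, P(data | H) works out to: P(data | jar A) = (4/5)(1/4)(3/3) = 1/5; P(data | jar B) = (10/11)(1/10)(9/9) = 1/11.
Weighting by the prior gives 3/5 · 1/5 = 3/25, 2/5 · 1/11 = 2/55; with total 43/275.
Hence P(jar B | data) = (2/55) / (43/275) = 10/43.

0.2326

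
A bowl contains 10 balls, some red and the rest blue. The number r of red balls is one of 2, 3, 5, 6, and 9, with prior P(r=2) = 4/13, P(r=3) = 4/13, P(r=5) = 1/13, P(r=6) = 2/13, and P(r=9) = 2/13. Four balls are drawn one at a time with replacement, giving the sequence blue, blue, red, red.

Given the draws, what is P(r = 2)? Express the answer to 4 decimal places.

For each hypothesis, P(data | H) works out to: P(data | r = 2) = (8/10)(8/10)(2/10)(2/10) = 0.0256; P(data | r = 3) = (7/10)(7/10)(3/10)(3/10) = 0.0441; P(data | r = 5) = (5/10)(5/10)(5/10)(5/10) = 0.0625; P(data | r = 6) = (4/10)(4/10)(6/10)(6/10) = 0.0576; P(data | r = 9) = (1/10)(1/10)(9/10)(9/10) = 0.0081.
Multiplying each by its prior: 4/13 · 0.0256 = 0.0078769, 4/13 · 0.0441 = 0.013569, 1/13 · 0.0625 = 0.0048077, 2/13 · 0.0576 = 0.0088615, 2/13 · 0.0081 = 0.0012462; these sum to 0.036362.
Therefore the posterior P(r = 2 | data) = (0.0078769) / (0.036362) = 0.21663.

0.2166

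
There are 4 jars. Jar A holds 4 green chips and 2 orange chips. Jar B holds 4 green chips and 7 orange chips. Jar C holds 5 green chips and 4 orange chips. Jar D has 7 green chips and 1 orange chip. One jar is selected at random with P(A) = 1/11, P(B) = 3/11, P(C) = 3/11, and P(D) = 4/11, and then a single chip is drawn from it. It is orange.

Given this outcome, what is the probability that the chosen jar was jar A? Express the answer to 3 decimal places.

0.082

The likelihood of this draw under each hypothesis: P(data | jar A) = (2/6) = 1/3; P(data | jar B) = (7/11) = 7/11; P(data | jar C) = (4/9) = 4/9; P(data | jar D) = (1/8) = 1/8.
Multiplying each by its prior: 1/11 · 1/3 = 1/33, 3/11 · 7/11 = 21/121, 3/11 · 4/9 = 4/33, 4/11 · 1/8 = 1/22; with total 269/726.
By Bayes' rule, P(jar A | data) = (1/33) / (269/726) = 22/269.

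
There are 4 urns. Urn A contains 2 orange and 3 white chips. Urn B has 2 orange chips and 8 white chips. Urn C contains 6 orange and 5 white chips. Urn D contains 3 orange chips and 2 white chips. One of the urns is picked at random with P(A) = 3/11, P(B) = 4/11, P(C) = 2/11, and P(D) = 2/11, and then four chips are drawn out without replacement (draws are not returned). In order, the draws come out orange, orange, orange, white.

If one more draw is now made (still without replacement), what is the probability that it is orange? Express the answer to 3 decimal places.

0.185

Under each hypothesis, the probability of the observed sequence is: P(data | urn A) = (2/5)(1/4)(0/3) = 0; P(data | urn B) = (2/10)(1/9)(0/8) = 0; P(data | urn C) = (6/11)(5/10)(4/9)(5/8) = 0.075758; P(data | urn D) = (3/5)(2/4)(1/3)(2/2) = 0.1.
Weighting by the prior gives 3/11 · 0 = 0, 4/11 · 0 = 0, 2/11 · 0.075758 = 0.013774, 2/11 · 0.1 = 0.018182; these sum to 0.031956.
Dividing through by the total gives posterior P(urn A | data) = 0, P(urn B | data) = 0, P(urn C | data) = 0.43103, P(urn D | data) = 0.56897.
Averaging over the posterior, P(orange next | data) = (3/7)(0.43103) + (0)(0.56897) = 0.18473.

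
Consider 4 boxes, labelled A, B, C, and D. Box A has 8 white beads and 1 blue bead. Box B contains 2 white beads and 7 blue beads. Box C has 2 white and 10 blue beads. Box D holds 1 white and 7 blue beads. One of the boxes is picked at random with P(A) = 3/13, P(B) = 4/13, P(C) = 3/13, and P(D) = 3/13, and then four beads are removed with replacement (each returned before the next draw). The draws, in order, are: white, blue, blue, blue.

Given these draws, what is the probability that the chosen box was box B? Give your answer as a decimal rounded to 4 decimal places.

For each hypothesis, P(data | H) works out to: P(data | box A) = (8/9)(1/9)(1/9)(1/9) = 0.0012193; P(data | box B) = (2/9)(7/9)(7/9)(7/9) = 0.10456; P(data | box C) = (2/12)(10/12)(10/12)(10/12) = 0.096451; P(data | box D) = (1/8)(7/8)(7/8)(7/8) = 0.08374.
The prior-weighted likelihoods are 3/13 · 0.0012193 = 0.00028138, 4/13 · 0.10456 = 0.032171, 3/13 · 0.096451 = 0.022258, 3/13 · 0.08374 = 0.019325; summing to 0.074035.
Therefore the posterior P(box B | data) = (0.032171) / (0.074035) = 0.43454.

0.4345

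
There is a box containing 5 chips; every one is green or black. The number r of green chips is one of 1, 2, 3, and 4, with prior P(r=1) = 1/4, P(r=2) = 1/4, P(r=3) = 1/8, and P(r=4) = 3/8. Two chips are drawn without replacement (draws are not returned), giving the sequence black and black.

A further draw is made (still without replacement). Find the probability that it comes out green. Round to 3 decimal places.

Compute the likelihood of the observed sequence for each case: P(data | r = 1) = (4/5)(3/4) = 3/5; P(data | r = 2) = (3/5)(2/4) = 3/10; P(data | r = 3) = (2/5)(1/4) = 1/10; P(data | r = 4) = (1/5)(0/4) = 0.
Multiplying each by its prior: 1/4 · 3/5 = 3/20, 1/4 · 3/10 = 3/40, 1/8 · 1/10 = 1/80, 3/8 · 0 = 0; with total 19/80.
Normalising, the posterior is P(r = 1 | data) = 12/19, P(r = 2 | data) = 6/19, P(r = 3 | data) = 1/19, P(r = 4 | data) = 0.
So P(green next | data) = Σ P(green next | H) P(H | data) = (1/3)(12/19) + (2/3)(6/19) + (1)(1/19) = 9/19.

0.474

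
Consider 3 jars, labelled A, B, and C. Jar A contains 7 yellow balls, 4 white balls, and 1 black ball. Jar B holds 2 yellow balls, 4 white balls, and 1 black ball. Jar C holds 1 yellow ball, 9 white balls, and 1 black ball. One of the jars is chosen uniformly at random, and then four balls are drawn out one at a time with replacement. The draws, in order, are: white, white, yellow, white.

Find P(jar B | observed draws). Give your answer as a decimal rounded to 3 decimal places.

0.427

Compute the likelihood of the observed sequence for each case: P(data | jar A) = (4/12)(4/12)(7/12)(4/12) = 0.021605; P(data | jar B) = (4/7)(4/7)(2/7)(4/7) = 0.053311; P(data | jar C) = (9/11)(9/11)(1/11)(9/11) = 0.049792.
Multiplying each by its prior: 1/3 · 0.021605 = 0.0072016, 1/3 · 0.053311 = 0.01777, 1/3 · 0.049792 = 0.016597; summing to 0.041569.
Hence P(jar B | data) = (0.01777) / (0.041569) = 0.42749.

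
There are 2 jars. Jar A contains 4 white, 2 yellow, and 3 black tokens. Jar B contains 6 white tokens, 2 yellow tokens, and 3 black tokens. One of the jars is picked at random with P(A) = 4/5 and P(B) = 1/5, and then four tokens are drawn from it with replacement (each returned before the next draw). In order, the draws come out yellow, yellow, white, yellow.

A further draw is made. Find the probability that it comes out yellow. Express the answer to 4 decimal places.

0.2164

For each hypothesis, P(data | H) works out to: P(data | jar A) = (2/9)(2/9)(4/9)(2/9) = 0.0048773; P(data | jar B) = (2/11)(2/11)(6/11)(2/11) = 0.0032785.
Weighting by the prior gives 4/5 · 0.0048773 = 0.0039018, 1/5 · 0.0032785 = 0.00065569; with total 0.0045575.
Normalising, the posterior is P(jar A | data) = 0.85613, P(jar B | data) = 0.14387.
The predictive probability is P(yellow next | data) = (2/9)(0.85613) + (2/11)(0.14387) = 0.21641.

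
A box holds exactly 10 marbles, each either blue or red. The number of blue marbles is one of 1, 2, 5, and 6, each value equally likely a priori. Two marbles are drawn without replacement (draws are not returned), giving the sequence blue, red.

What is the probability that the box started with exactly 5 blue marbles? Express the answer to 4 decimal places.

0.3378

The likelihood of the observed sequence under each hypothesis: P(data | r = 1) = (1/10)(9/9) = 1/10; P(data | r = 2) = (2/10)(8/9) = 8/45; P(data | r = 5) = (5/10)(5/9) = 5/18; P(data | r = 6) = (6/10)(4/9) = 4/15.
The prior-weighted likelihoods are 1/4 · 1/10 = 1/40, 1/4 · 8/45 = 2/45, 1/4 · 5/18 = 5/72, 1/4 · 4/15 = 1/15; with total 37/180.
Hence P(r = 5 | data) = (5/72) / (37/180) = 25/74.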